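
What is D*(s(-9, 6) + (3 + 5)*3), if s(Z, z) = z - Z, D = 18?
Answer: 702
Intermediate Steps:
D*(s(-9, 6) + (3 + 5)*3) = 18*((6 - 1*(-9)) + (3 + 5)*3) = 18*((6 + 9) + 8*3) = 18*(15 + 24) = 18*39 = 702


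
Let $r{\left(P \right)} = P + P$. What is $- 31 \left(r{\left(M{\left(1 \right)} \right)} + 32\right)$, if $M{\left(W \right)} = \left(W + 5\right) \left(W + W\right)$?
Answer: $-1736$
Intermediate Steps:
$M{\left(W \right)} = 2 W \left(5 + W\right)$ ($M{\left(W \right)} = \left(5 + W\right) 2 W = 2 W \left(5 + W\right)$)
$r{\left(P \right)} = 2 P$
$- 31 \left(r{\left(M{\left(1 \right)} \right)} + 32\right) = - 31 \left(2 \cdot 2 \cdot 1 \left(5 + 1\right) + 32\right) = - 31 \left(2 \cdot 2 \cdot 1 \cdot 6 + 32\right) = - 31 \left(2 \cdot 12 + 32\right) = - 31 \left(24 + 32\right) = \left(-31\right) 56 = -1736$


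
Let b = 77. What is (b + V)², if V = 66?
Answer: 20449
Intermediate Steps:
(b + V)² = (77 + 66)² = 143² = 20449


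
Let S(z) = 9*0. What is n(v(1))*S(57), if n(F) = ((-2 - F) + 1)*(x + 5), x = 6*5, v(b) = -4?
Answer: 0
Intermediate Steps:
S(z) = 0
x = 30
n(F) = -35 - 35*F (n(F) = ((-2 - F) + 1)*(30 + 5) = (-1 - F)*35 = -35 - 35*F)
n(v(1))*S(57) = (-35 - 35*(-4))*0 = (-35 + 140)*0 = 105*0 = 0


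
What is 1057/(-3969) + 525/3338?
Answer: -206363/1892646 ≈ -0.10903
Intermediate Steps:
1057/(-3969) + 525/3338 = 1057*(-1/3969) + 525*(1/3338) = -151/567 + 525/3338 = -206363/1892646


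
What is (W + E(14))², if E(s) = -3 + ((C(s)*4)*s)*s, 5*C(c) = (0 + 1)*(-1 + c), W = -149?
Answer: 88962624/25 ≈ 3.5585e+6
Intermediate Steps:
C(c) = -⅕ + c/5 (C(c) = ((0 + 1)*(-1 + c))/5 = (1*(-1 + c))/5 = (-1 + c)/5 = -⅕ + c/5)
E(s) = -3 + s²*(-⅘ + 4*s/5) (E(s) = -3 + (((-⅕ + s/5)*4)*s)*s = -3 + ((-⅘ + 4*s/5)*s)*s = -3 + (s*(-⅘ + 4*s/5))*s = -3 + s²*(-⅘ + 4*s/5))
(W + E(14))² = (-149 + (-3 + (⅘)*14²*(-1 + 14)))² = (-149 + (-3 + (⅘)*196*13))² = (-149 + (-3 + 10192/5))² = (-149 + 10177/5)² = (9432/5)² = 88962624/25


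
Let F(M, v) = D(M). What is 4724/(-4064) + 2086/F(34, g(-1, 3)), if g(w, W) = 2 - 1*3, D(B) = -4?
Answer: -531025/1016 ≈ -522.66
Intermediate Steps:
g(w, W) = -1 (g(w, W) = 2 - 3 = -1)
F(M, v) = -4
4724/(-4064) + 2086/F(34, g(-1, 3)) = 4724/(-4064) + 2086/(-4) = 4724*(-1/4064) + 2086*(-¼) = -1181/1016 - 1043/2 = -531025/1016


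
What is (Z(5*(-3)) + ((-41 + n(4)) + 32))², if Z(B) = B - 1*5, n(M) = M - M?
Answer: 841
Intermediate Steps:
n(M) = 0
Z(B) = -5 + B (Z(B) = B - 5 = -5 + B)
(Z(5*(-3)) + ((-41 + n(4)) + 32))² = ((-5 + 5*(-3)) + ((-41 + 0) + 32))² = ((-5 - 15) + (-41 + 32))² = (-20 - 9)² = (-29)² = 841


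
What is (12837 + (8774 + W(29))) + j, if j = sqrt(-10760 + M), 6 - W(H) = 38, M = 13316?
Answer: 21579 + 6*sqrt(71) ≈ 21630.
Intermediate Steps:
W(H) = -32 (W(H) = 6 - 1*38 = 6 - 38 = -32)
j = 6*sqrt(71) (j = sqrt(-10760 + 13316) = sqrt(2556) = 6*sqrt(71) ≈ 50.557)
(12837 + (8774 + W(29))) + j = (12837 + (8774 - 32)) + 6*sqrt(71) = (12837 + 8742) + 6*sqrt(71) = 21579 + 6*sqrt(71)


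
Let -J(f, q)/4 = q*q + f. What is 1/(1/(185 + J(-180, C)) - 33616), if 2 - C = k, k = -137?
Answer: -76379/2567556465 ≈ -2.9748e-5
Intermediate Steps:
C = 139 (C = 2 - 1*(-137) = 2 + 137 = 139)
J(f, q) = -4*f - 4*q**2 (J(f, q) = -4*(q*q + f) = -4*(q**2 + f) = -4*(f + q**2) = -4*f - 4*q**2)
1/(1/(185 + J(-180, C)) - 33616) = 1/(1/(185 + (-4*(-180) - 4*139**2)) - 33616) = 1/(1/(185 + (720 - 4*19321)) - 33616) = 1/(1/(185 + (720 - 77284)) - 33616) = 1/(1/(185 - 76564) - 33616) = 1/(1/(-76379) - 33616) = 1/(-1/76379 - 33616) = 1/(-2567556465/76379) = -76379/2567556465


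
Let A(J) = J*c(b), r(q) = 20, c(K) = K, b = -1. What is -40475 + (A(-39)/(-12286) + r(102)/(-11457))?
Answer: -5697290105993/140760702 ≈ -40475.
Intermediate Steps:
A(J) = -J (A(J) = J*(-1) = -J)
-40475 + (A(-39)/(-12286) + r(102)/(-11457)) = -40475 + (-1*(-39)/(-12286) + 20/(-11457)) = -40475 + (39*(-1/12286) + 20*(-1/11457)) = -40475 + (-39/12286 - 20/11457) = -40475 - 692543/140760702 = -5697290105993/140760702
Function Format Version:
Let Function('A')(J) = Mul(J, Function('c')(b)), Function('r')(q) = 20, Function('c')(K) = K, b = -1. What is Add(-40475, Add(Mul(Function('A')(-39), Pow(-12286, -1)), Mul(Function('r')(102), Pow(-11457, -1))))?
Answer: Rational(-5697290105993, 140760702) ≈ -40475.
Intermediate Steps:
Function('A')(J) = Mul(-1, J) (Function('A')(J) = Mul(J, -1) = Mul(-1, J))
Add(-40475, Add(Mul(Function('A')(-39), Pow(-12286, -1)), Mul(Function('r')(102), Pow(-11457, -1)))) = Add(-40475, Add(Mul(Mul(-1, -39), Pow(-12286, -1)), Mul(20, Pow(-11457, -1)))) = Add(-40475, Add(Mul(39, Rational(-1, 12286)), Mul(20, Rational(-1, 11457)))) = Add(-40475, Add(Rational(-39, 12286), Rational(-20, 11457))) = Add(-40475, Rational(-692543, 140760702)) = Rational(-5697290105993, 140760702)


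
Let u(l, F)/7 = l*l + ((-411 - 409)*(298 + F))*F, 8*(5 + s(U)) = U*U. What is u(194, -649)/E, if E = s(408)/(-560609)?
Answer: 732885719890072/20803 ≈ 3.5230e+10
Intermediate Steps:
s(U) = -5 + U²/8 (s(U) = -5 + (U*U)/8 = -5 + U²/8)
E = -20803/560609 (E = (-5 + (⅛)*408²)/(-560609) = (-5 + (⅛)*166464)*(-1/560609) = (-5 + 20808)*(-1/560609) = 20803*(-1/560609) = -20803/560609 ≈ -0.037108)
u(l, F) = 7*l² + 7*F*(-244360 - 820*F) (u(l, F) = 7*(l*l + ((-411 - 409)*(298 + F))*F) = 7*(l² + (-820*(298 + F))*F) = 7*(l² + (-244360 - 820*F)*F) = 7*(l² + F*(-244360 - 820*F)) = 7*l² + 7*F*(-244360 - 820*F))
u(194, -649)/E = (-1710520*(-649) - 5740*(-649)² + 7*194²)/(-20803/560609) = (1110127480 - 5740*421201 + 7*37636)*(-560609/20803) = (1110127480 - 2417693740 + 263452)*(-560609/20803) = -1307302808*(-560609/20803) = 732885719890072/20803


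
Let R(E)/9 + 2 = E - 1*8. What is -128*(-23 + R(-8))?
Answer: 23680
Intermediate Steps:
R(E) = -90 + 9*E (R(E) = -18 + 9*(E - 1*8) = -18 + 9*(E - 8) = -18 + 9*(-8 + E) = -18 + (-72 + 9*E) = -90 + 9*E)
-128*(-23 + R(-8)) = -128*(-23 + (-90 + 9*(-8))) = -128*(-23 + (-90 - 72)) = -128*(-23 - 162) = -128*(-185) = 23680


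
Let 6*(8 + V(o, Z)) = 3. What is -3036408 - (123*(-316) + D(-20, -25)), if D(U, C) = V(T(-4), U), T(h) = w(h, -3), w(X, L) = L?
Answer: -5995065/2 ≈ -2.9975e+6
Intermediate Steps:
T(h) = -3
V(o, Z) = -15/2 (V(o, Z) = -8 + (⅙)*3 = -8 + ½ = -15/2)
D(U, C) = -15/2
-3036408 - (123*(-316) + D(-20, -25)) = -3036408 - (123*(-316) - 15/2) = -3036408 - (-38868 - 15/2) = -3036408 - 1*(-77751/2) = -3036408 + 77751/2 = -5995065/2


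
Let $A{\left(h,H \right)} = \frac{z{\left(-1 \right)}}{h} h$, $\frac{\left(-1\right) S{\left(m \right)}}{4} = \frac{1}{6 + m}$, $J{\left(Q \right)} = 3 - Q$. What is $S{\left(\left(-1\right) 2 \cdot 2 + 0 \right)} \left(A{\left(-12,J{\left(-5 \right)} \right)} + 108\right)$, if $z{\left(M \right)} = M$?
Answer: $-214$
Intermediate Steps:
$S{\left(m \right)} = - \frac{4}{6 + m}$
$A{\left(h,H \right)} = -1$ ($A{\left(h,H \right)} = - \frac{1}{h} h = -1$)
$S{\left(\left(-1\right) 2 \cdot 2 + 0 \right)} \left(A{\left(-12,J{\left(-5 \right)} \right)} + 108\right) = - \frac{4}{6 + \left(\left(-1\right) 2 \cdot 2 + 0\right)} \left(-1 + 108\right) = - \frac{4}{6 + \left(\left(-2\right) 2 + 0\right)} 107 = - \frac{4}{6 + \left(-4 + 0\right)} 107 = - \frac{4}{6 - 4} \cdot 107 = - \frac{4}{2} \cdot 107 = \left(-4\right) \frac{1}{2} \cdot 107 = \left(-2\right) 107 = -214$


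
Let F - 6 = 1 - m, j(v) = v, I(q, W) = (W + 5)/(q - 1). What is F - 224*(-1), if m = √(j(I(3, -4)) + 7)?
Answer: 231 - √30/2 ≈ 228.26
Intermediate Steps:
I(q, W) = (5 + W)/(-1 + q)
m = √30/2 (m = √((5 - 4)/(-1 + 3) + 7) = √(1/2 + 7) = √((½)*1 + 7) = √(½ + 7) = √(15/2) = √30/2 ≈ 2.7386)
F = 7 - √30/2 (F = 6 + (1 - √30/2) = 7 - √30/2 ≈ 4.2614)
F - 224*(-1) = (7 - √30/2) - 224*(-1) = (7 - √30/2) - 28*(-8) = (7 - √30/2) + 224 = 231 - √30/2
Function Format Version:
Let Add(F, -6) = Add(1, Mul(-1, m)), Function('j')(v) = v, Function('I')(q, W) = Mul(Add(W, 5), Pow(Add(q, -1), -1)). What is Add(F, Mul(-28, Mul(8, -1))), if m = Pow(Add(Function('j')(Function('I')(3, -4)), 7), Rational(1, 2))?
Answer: Add(231, Mul(Rational(-1, 2), Pow(30, Rational(1, 2)))) ≈ 228.26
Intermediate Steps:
Function('I')(q, W) = Mul(Pow(Add(-1, q), -1), Add(5, W)) (Function('I')(q, W) = Mul(Add(5, W), Pow(Add(-1, q), -1)) = Mul(Pow(Add(-1, q), -1), Add(5, W)))
m = Mul(Rational(1, 2), Pow(30, Rational(1, 2))) (m = Pow(Add(Mul(Pow(Add(-1, 3), -1), Add(5, -4)), 7), Rational(1, 2)) = Pow(Add(Mul(Pow(2, -1), 1), 7), Rational(1, 2)) = Pow(Add(Mul(Rational(1, 2), 1), 7), Rational(1, 2)) = Pow(Add(Rational(1, 2), 7), Rational(1, 2)) = Pow(Rational(15, 2), Rational(1, 2)) = Mul(Rational(1, 2), Pow(30, Rational(1, 2))) ≈ 2.7386)
F = Add(7, Mul(Rational(-1, 2), Pow(30, Rational(1, 2)))) (F = Add(6, Add(1, Mul(-1, Mul(Rational(1, 2), Pow(30, Rational(1, 2)))))) = Add(6, Add(1, Mul(Rational(-1, 2), Pow(30, Rational(1, 2))))) = Add(7, Mul(Rational(-1, 2), Pow(30, Rational(1, 2)))) ≈ 4.2614)
Add(F, Mul(-28, Mul(8, -1))) = Add(Add(7, Mul(Rational(-1, 2), Pow(30, Rational(1, 2)))), Mul(-28, Mul(8, -1))) = Add(Add(7, Mul(Rational(-1, 2), Pow(30, Rational(1, 2)))), Mul(-28, -8)) = Add(Add(7, Mul(Rational(-1, 2), Pow(30, Rational(1, 2)))), 224) = Add(231, Mul(Rational(-1, 2), Pow(30, Rational(1, 2))))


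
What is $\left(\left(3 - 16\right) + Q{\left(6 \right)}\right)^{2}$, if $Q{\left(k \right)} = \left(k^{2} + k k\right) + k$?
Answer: $4225$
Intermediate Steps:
$Q{\left(k \right)} = k + 2 k^{2}$ ($Q{\left(k \right)} = \left(k^{2} + k^{2}\right) + k = 2 k^{2} + k = k + 2 k^{2}$)
$\left(\left(3 - 16\right) + Q{\left(6 \right)}\right)^{2} = \left(\left(3 - 16\right) + 6 \left(1 + 2 \cdot 6\right)\right)^{2} = \left(-13 + 6 \left(1 + 12\right)\right)^{2} = \left(-13 + 6 \cdot 13\right)^{2} = \left(-13 + 78\right)^{2} = 65^{2} = 4225$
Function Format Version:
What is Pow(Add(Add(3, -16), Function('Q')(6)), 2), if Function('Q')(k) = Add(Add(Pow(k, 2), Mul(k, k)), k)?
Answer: 4225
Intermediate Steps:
Function('Q')(k) = Add(k, Mul(2, Pow(k, 2))) (Function('Q')(k) = Add(Add(Pow(k, 2), Pow(k, 2)), k) = Add(Mul(2, Pow(k, 2)), k) = Add(k, Mul(2, Pow(k, 2))))
Pow(Add(Add(3, -16), Function('Q')(6)), 2) = Pow(Add(Add(3, -16), Mul(6, Add(1, Mul(2, 6)))), 2) = Pow(Add(-13, Mul(6, Add(1, 12))), 2) = Pow(Add(-13, Mul(6, 13)), 2) = Pow(Add(-13, 78), 2) = Pow(65, 2) = 4225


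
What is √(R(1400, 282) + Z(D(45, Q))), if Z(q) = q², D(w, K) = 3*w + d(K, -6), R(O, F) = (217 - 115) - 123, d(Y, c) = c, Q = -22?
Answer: 2*√4155 ≈ 128.92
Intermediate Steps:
R(O, F) = -21 (R(O, F) = 102 - 123 = -21)
D(w, K) = -6 + 3*w (D(w, K) = 3*w - 6 = -6 + 3*w)
√(R(1400, 282) + Z(D(45, Q))) = √(-21 + (-6 + 3*45)²) = √(-21 + (-6 + 135)²) = √(-21 + 129²) = √(-21 + 16641) = √16620 = 2*√4155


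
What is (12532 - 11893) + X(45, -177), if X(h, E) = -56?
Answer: 583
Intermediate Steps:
(12532 - 11893) + X(45, -177) = (12532 - 11893) - 56 = 639 - 56 = 583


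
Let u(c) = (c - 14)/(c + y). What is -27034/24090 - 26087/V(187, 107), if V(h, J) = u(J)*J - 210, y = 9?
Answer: 12084837229/57852135 ≈ 208.89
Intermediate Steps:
u(c) = (-14 + c)/(9 + c) (u(c) = (c - 14)/(c + 9) = (-14 + c)/(9 + c))
V(h, J) = -210 + J*(-14 + J)/(9 + J) (V(h, J) = ((-14 + J)/(9 + J))*J - 210 = J*(-14 + J)/(9 + J) - 210 = -210 + J*(-14 + J)/(9 + J))
-27034/24090 - 26087/V(187, 107) = -27034/24090 - 26087*(9 + 107)/(-1890 + 107² - 224*107) = -27034*1/24090 - 26087*116/(-1890 + 11449 - 23968) = -13517/12045 - 26087/((1/116)*(-14409)) = -13517/12045 - 26087/(-14409/116) = -13517/12045 - 26087*(-116/14409) = -13517/12045 + 3026092/14409 = 12084837229/57852135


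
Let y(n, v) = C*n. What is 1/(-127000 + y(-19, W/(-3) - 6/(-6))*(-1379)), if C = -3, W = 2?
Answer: -1/205603 ≈ -4.8637e-6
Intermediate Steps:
y(n, v) = -3*n
1/(-127000 + y(-19, W/(-3) - 6/(-6))*(-1379)) = 1/(-127000 - 3*(-19)*(-1379)) = 1/(-127000 + 57*(-1379)) = 1/(-127000 - 78603) = 1/(-205603) = -1/205603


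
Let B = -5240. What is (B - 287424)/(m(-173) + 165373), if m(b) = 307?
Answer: -36583/20710 ≈ -1.7664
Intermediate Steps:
(B - 287424)/(m(-173) + 165373) = (-5240 - 287424)/(307 + 165373) = -292664/165680 = -292664*1/165680 = -36583/20710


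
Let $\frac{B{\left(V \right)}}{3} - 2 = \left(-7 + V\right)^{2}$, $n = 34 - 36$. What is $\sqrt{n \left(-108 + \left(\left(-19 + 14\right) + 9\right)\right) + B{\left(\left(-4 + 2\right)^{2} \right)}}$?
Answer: $\sqrt{241} \approx 15.524$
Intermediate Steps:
$n = -2$ ($n = 34 - 36 = -2$)
$B{\left(V \right)} = 6 + 3 \left(-7 + V\right)^{2}$
$\sqrt{n \left(-108 + \left(\left(-19 + 14\right) + 9\right)\right) + B{\left(\left(-4 + 2\right)^{2} \right)}} = \sqrt{- 2 \left(-108 + \left(\left(-19 + 14\right) + 9\right)\right) + \left(6 + 3 \left(-7 + \left(-4 + 2\right)^{2}\right)^{2}\right)} = \sqrt{- 2 \left(-108 + \left(-5 + 9\right)\right) + \left(6 + 3 \left(-7 + \left(-2\right)^{2}\right)^{2}\right)} = \sqrt{- 2 \left(-108 + 4\right) + \left(6 + 3 \left(-7 + 4\right)^{2}\right)} = \sqrt{\left(-2\right) \left(-104\right) + \left(6 + 3 \left(-3\right)^{2}\right)} = \sqrt{208 + \left(6 + 3 \cdot 9\right)} = \sqrt{208 + \left(6 + 27\right)} = \sqrt{208 + 33} = \sqrt{241}$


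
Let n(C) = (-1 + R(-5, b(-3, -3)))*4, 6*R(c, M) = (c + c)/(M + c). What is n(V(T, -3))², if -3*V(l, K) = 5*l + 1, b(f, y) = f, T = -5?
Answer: 361/36 ≈ 10.028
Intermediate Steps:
R(c, M) = c/(3*(M + c)) (R(c, M) = ((c + c)/(M + c))/6 = ((2*c)/(M + c))/6 = (2*c/(M + c))/6 = c/(3*(M + c)))
V(l, K) = -⅓ - 5*l/3 (V(l, K) = -(5*l + 1)/3 = -(1 + 5*l)/3 = -⅓ - 5*l/3)
n(C) = -19/6 (n(C) = (-1 + (⅓)*(-5)/(-3 - 5))*4 = (-1 + (⅓)*(-5)/(-8))*4 = (-1 + (⅓)*(-5)*(-⅛))*4 = (-1 + 5/24)*4 = -19/24*4 = -19/6)
n(V(T, -3))² = (-19/6)² = 361/36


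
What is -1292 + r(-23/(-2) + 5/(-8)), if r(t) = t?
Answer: -10249/8 ≈ -1281.1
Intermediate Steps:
-1292 + r(-23/(-2) + 5/(-8)) = -1292 + (-23/(-2) + 5/(-8)) = -1292 + (-23*(-½) + 5*(-⅛)) = -1292 + (23/2 - 5/8) = -1292 + 87/8 = -10249/8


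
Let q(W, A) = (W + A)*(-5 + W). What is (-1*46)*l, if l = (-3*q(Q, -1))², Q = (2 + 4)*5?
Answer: -217608750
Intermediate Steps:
Q = 30 (Q = 6*5 = 30)
q(W, A) = (-5 + W)*(A + W) (q(W, A) = (A + W)*(-5 + W) = (-5 + W)*(A + W))
l = 4730625 (l = (-3*(30² - 5*(-1) - 5*30 - 1*30))² = (-3*(900 + 5 - 150 - 30))² = (-3*725)² = (-2175)² = 4730625)
(-1*46)*l = -1*46*4730625 = -46*4730625 = -217608750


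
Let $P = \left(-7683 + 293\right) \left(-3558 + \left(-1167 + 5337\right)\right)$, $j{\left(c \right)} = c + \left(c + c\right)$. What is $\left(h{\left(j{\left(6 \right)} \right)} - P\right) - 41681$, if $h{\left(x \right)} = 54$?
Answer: $4481053$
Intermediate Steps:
$j{\left(c \right)} = 3 c$ ($j{\left(c \right)} = c + 2 c = 3 c$)
$P = -4522680$ ($P = - 7390 \left(-3558 + 4170\right) = \left(-7390\right) 612 = -4522680$)
$\left(h{\left(j{\left(6 \right)} \right)} - P\right) - 41681 = \left(54 - -4522680\right) - 41681 = \left(54 + 4522680\right) - 41681 = 4522734 - 41681 = 4481053$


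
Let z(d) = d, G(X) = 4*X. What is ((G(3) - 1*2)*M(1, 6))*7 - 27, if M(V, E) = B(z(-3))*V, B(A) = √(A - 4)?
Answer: -27 + 70*I*√7 ≈ -27.0 + 185.2*I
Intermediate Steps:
B(A) = √(-4 + A)
M(V, E) = I*V*√7 (M(V, E) = √(-4 - 3)*V = √(-7)*V = (I*√7)*V = I*V*√7)
((G(3) - 1*2)*M(1, 6))*7 - 27 = ((4*3 - 1*2)*(I*1*√7))*7 - 27 = ((12 - 2)*(I*√7))*7 - 27 = (10*(I*√7))*7 - 27 = (10*I*√7)*7 - 27 = 70*I*√7 - 27 = -27 + 70*I*√7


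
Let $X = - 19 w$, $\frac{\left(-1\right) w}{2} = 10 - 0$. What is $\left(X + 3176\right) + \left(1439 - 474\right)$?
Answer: $4521$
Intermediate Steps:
$w = -20$ ($w = - 2 \left(10 - 0\right) = - 2 \left(10 + 0\right) = \left(-2\right) 10 = -20$)
$X = 380$ ($X = \left(-19\right) \left(-20\right) = 380$)
$\left(X + 3176\right) + \left(1439 - 474\right) = \left(380 + 3176\right) + \left(1439 - 474\right) = 3556 + 965 = 4521$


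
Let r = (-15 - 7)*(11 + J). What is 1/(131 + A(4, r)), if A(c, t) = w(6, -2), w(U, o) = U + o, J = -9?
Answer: 1/135 ≈ 0.0074074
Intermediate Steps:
r = -44 (r = (-15 - 7)*(11 - 9) = -22*2 = -44)
A(c, t) = 4 (A(c, t) = 6 - 2 = 4)
1/(131 + A(4, r)) = 1/(131 + 4) = 1/135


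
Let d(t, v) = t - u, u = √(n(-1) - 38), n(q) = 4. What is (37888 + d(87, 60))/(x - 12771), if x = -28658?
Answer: -37975/41429 + I*√34/41429 ≈ -0.91663 + 0.00014075*I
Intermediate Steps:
u = I*√34 (u = √(4 - 38) = √(-34) = I*√34 ≈ 5.8309*I)
d(t, v) = t - I*√34
(37888 + d(87, 60))/(x - 12771) = (37888 + (87 - I*√34))/(-28658 - 12771) = (37975 - I*√34)/(-41429) = (37975 - I*√34)*(-1/41429) = -37975/41429 + I*√34/41429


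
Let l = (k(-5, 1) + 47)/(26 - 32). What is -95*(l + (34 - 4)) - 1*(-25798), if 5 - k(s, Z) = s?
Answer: 47701/2 ≈ 23851.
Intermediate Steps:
k(s, Z) = 5 - s
l = -19/2 (l = ((5 - 1*(-5)) + 47)/(26 - 32) = ((5 + 5) + 47)/(-6) = (10 + 47)*(-1/6) = 57*(-1/6) = -19/2 ≈ -9.5000)
-95*(l + (34 - 4)) - 1*(-25798) = -95*(-19/2 + (34 - 4)) - 1*(-25798) = -95*(-19/2 + 30) + 25798 = -95*41/2 + 25798 = -3895/2 + 25798 = 47701/2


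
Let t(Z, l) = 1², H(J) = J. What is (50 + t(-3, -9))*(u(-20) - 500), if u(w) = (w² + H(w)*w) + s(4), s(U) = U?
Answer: 15504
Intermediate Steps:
t(Z, l) = 1
u(w) = 4 + 2*w² (u(w) = (w² + w*w) + 4 = (w² + w²) + 4 = 2*w² + 4 = 4 + 2*w²)
(50 + t(-3, -9))*(u(-20) - 500) = (50 + 1)*((4 + 2*(-20)²) - 500) = 51*((4 + 2*400) - 500) = 51*((4 + 800) - 500) = 51*(804 - 500) = 51*304 = 15504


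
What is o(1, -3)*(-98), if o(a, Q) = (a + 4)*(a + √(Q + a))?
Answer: -490 - 490*I*√2 ≈ -490.0 - 692.96*I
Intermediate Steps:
o(a, Q) = (4 + a)*(a + √(Q + a))
o(1, -3)*(-98) = (1² + 4*1 + 4*√(-3 + 1) + 1*√(-3 + 1))*(-98) = (1 + 4 + 4*√(-2) + 1*√(-2))*(-98) = (1 + 4 + 4*(I*√2) + 1*(I*√2))*(-98) = (1 + 4 + 4*I*√2 + I*√2)*(-98) = (5 + 5*I*√2)*(-98) = -490 - 490*I*√2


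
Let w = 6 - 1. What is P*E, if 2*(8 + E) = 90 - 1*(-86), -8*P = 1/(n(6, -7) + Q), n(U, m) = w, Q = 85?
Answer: -⅑ ≈ -0.11111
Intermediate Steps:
w = 5
n(U, m) = 5
P = -1/720 (P = -1/(8*(5 + 85)) = -⅛/90 = -⅛*1/90 = -1/720 ≈ -0.0013889)
E = 80 (E = -8 + (90 - 1*(-86))/2 = -8 + (90 + 86)/2 = -8 + (½)*176 = -8 + 88 = 80)
P*E = -1/720*80 = -⅑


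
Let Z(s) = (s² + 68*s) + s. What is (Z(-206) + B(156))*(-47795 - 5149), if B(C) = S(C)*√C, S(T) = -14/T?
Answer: -1494185568 + 123536*√39/13 ≈ -1.4941e+9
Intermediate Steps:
Z(s) = s² + 69*s
B(C) = -14/√C (B(C) = (-14/C)*√C = -14/√C)
(Z(-206) + B(156))*(-47795 - 5149) = (-206*(69 - 206) - 7*√39/39)*(-47795 - 5149) = (-206*(-137) - 7*√39/39)*(-52944) = (28222 - 7*√39/39)*(-52944) = -1494185568 + 123536*√39/13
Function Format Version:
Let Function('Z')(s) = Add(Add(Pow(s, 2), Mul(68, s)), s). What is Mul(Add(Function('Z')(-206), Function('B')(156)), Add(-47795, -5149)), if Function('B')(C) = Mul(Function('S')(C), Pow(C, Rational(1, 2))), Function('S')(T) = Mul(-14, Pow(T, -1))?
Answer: Add(-1494185568, Mul(Rational(123536, 13), Pow(39, Rational(1, 2)))) ≈ -1.4941e+9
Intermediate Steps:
Function('Z')(s) = Add(Pow(s, 2), Mul(69, s))
Function('B')(C) = Mul(-14, Pow(C, Rational(-1, 2))) (Function('B')(C) = Mul(Mul(-14, Pow(C, -1)), Pow(C, Rational(1, 2))) = Mul(-14, Pow(C, Rational(-1, 2))))
Mul(Add(Function('Z')(-206), Function('B')(156)), Add(-47795, -5149)) = Mul(Add(Mul(-206, Add(69, -206)), Mul(-14, Pow(156, Rational(-1, 2)))), Add(-47795, -5149)) = Mul(Add(Mul(-206, -137), Mul(-14, Mul(Rational(1, 78), Pow(39, Rational(1, 2))))), -52944) = Mul(Add(28222, Mul(Rational(-7, 39), Pow(39, Rational(1, 2)))), -52944) = Add(-1494185568, Mul(Rational(123536, 13), Pow(39, Rational(1, 2))))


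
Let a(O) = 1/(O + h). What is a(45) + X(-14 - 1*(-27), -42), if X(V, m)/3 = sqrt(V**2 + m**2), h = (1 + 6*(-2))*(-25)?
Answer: 1/320 + 3*sqrt(1933) ≈ 131.90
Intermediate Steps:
h = 275 (h = (1 - 12)*(-25) = -11*(-25) = 275)
X(V, m) = 3*sqrt(V**2 + m**2)
a(O) = 1/(275 + O) (a(O) = 1/(O + 275) = 1/(275 + O))
a(45) + X(-14 - 1*(-27), -42) = 1/(275 + 45) + 3*sqrt((-14 - 1*(-27))**2 + (-42)**2) = 1/320 + 3*sqrt((-14 + 27)**2 + 1764) = 1/320 + 3*sqrt(13**2 + 1764) = 1/320 + 3*sqrt(169 + 1764) = 1/320 + 3*sqrt(1933)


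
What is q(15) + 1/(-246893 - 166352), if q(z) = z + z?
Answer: 12397349/413245 ≈ 30.000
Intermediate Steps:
q(z) = 2*z
q(15) + 1/(-246893 - 166352) = 2*15 + 1/(-246893 - 166352) = 30 + 1/(-413245) = 30 - 1/413245 = 12397349/413245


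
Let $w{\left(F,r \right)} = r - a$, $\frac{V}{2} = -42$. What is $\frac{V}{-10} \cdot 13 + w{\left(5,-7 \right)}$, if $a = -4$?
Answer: $\frac{531}{5} \approx 106.2$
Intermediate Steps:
$V = -84$ ($V = 2 \left(-42\right) = -84$)
$w{\left(F,r \right)} = 4 + r$ ($w{\left(F,r \right)} = r - -4 = r + 4 = 4 + r$)
$\frac{V}{-10} \cdot 13 + w{\left(5,-7 \right)} = - \frac{84}{-10} \cdot 13 + \left(4 - 7\right) = \left(-84\right) \left(- \frac{1}{10}\right) 13 - 3 = \frac{42}{5} \cdot 13 - 3 = \frac{546}{5} - 3 = \frac{531}{5}$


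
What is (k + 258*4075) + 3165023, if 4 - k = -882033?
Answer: 5098410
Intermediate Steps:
k = 882037 (k = 4 - 1*(-882033) = 4 + 882033 = 882037)
(k + 258*4075) + 3165023 = (882037 + 258*4075) + 3165023 = (882037 + 1051350) + 3165023 = 1933387 + 3165023 = 5098410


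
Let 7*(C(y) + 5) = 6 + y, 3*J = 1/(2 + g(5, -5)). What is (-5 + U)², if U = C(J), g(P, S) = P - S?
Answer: 108241/1296 ≈ 83.519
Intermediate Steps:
J = 1/36 (J = 1/(3*(2 + (5 - 1*(-5)))) = 1/(3*(2 + (5 + 5))) = 1/(3*(2 + 10)) = (⅓)/12 = (⅓)*(1/12) = 1/36 ≈ 0.027778)
C(y) = -29/7 + y/7 (C(y) = -5 + (6 + y)/7 = -5 + (6/7 + y/7) = -29/7 + y/7)
U = -149/36 (U = -29/7 + (⅐)*(1/36) = -29/7 + 1/252 = -149/36 ≈ -4.1389)
(-5 + U)² = (-5 - 149/36)² = (-329/36)² = 108241/1296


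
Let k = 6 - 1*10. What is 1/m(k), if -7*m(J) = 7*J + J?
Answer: 7/32 ≈ 0.21875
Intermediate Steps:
k = -4 (k = 6 - 10 = -4)
m(J) = -8*J/7 (m(J) = -(7*J + J)/7 = -8*J/7)
1/m(k) = 1/(-8/7*(-4)) = 1/(32/7) = 7/32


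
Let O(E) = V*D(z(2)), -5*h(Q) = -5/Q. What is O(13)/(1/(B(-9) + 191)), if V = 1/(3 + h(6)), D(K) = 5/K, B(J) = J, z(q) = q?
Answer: 2730/19 ≈ 143.68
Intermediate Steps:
h(Q) = 1/Q (h(Q) = -(-1)/Q = 1/Q)
V = 6/19 (V = 1/(3 + 1/6) = 1/(3 + ⅙) = 1/(19/6) = 6/19 ≈ 0.31579)
O(E) = 15/19 (O(E) = 6*(5/2)/19 = 6*(5*(½))/19 = (6/19)*(5/2) = 15/19)
O(13)/(1/(B(-9) + 191)) = 15/(19*(1/(-9 + 191))) = 15/(19*(1/182)) = (15/19)*182 = 2730/19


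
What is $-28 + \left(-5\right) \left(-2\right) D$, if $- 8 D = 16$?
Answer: $-48$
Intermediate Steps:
$D = -2$ ($D = \left(- \frac{1}{8}\right) 16 = -2$)
$-28 + \left(-5\right) \left(-2\right) D = -28 + \left(-5\right) \left(-2\right) \left(-2\right) = -28 + 10 \left(-2\right) = -28 - 20 = -48$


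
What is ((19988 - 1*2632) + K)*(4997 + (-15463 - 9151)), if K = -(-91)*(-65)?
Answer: -224438097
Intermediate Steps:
K = -5915 (K = -7*845 = -5915)
((19988 - 1*2632) + K)*(4997 + (-15463 - 9151)) = ((19988 - 1*2632) - 5915)*(4997 + (-15463 - 9151)) = ((19988 - 2632) - 5915)*(4997 - 24614) = (17356 - 5915)*(-19617) = 11441*(-19617) = -224438097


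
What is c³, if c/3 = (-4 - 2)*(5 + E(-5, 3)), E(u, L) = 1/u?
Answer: -80621568/125 ≈ -6.4497e+5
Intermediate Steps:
c = -432/5 (c = 3*((-4 - 2)*(5 + 1/(-5))) = 3*(-6*(5 - ⅕)) = 3*(-6*24/5) = 3*(-144/5) = -432/5 ≈ -86.400)
c³ = (-432/5)³ = -80621568/125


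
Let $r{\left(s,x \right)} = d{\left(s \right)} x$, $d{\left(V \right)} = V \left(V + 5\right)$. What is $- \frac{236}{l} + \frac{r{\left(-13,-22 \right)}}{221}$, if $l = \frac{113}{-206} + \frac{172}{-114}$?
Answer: $\frac{2521016}{24157} \approx 104.36$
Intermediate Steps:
$d{\left(V \right)} = V \left(5 + V\right)$
$r{\left(s,x \right)} = s x \left(5 + s\right)$ ($r{\left(s,x \right)} = s \left(5 + s\right) x = s x \left(5 + s\right)$)
$l = - \frac{24157}{11742}$ ($l = 113 \left(- \frac{1}{206}\right) + 172 \left(- \frac{1}{114}\right) = - \frac{113}{206} - \frac{86}{57} = - \frac{24157}{11742} \approx -2.0573$)
$- \frac{236}{l} + \frac{r{\left(-13,-22 \right)}}{221} = - \frac{236}{- \frac{24157}{11742}} + \frac{\left(-13\right) \left(-22\right) \left(5 - 13\right)}{221} = \left(-236\right) \left(- \frac{11742}{24157}\right) + \left(-13\right) \left(-22\right) \left(-8\right) \frac{1}{221} = \frac{2771112}{24157} - \frac{176}{17} = \frac{2521016}{24157}$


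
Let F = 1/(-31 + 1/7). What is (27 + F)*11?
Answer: 64075/216 ≈ 296.64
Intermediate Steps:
F = -7/216 (F = 1/(-31 + ⅐) = 1/(-216/7) = -7/216 ≈ -0.032407)
(27 + F)*11 = (27 - 7/216)*11 = (5825/216)*11 = 64075/216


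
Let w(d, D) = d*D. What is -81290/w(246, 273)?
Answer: -40645/33579 ≈ -1.2104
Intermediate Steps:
w(d, D) = D*d
-81290/w(246, 273) = -81290/(273*246) = -81290/67158 = -81290*1/67158 = -40645/33579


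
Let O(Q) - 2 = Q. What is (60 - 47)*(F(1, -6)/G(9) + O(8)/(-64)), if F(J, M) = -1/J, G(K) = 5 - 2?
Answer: -611/96 ≈ -6.3646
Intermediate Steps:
G(K) = 3
O(Q) = 2 + Q
(60 - 47)*(F(1, -6)/G(9) + O(8)/(-64)) = (60 - 47)*(-1/1/3 + (2 + 8)/(-64)) = 13*(-1*1*(⅓) + 10*(-1/64)) = 13*(-1*⅓ - 5/32) = 13*(-⅓ - 5/32) = 13*(-47/96) = -611/96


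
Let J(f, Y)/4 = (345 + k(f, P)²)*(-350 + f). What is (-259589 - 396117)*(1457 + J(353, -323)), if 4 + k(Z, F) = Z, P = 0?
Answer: -962057744554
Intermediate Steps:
k(Z, F) = -4 + Z
J(f, Y) = 4*(-350 + f)*(345 + (-4 + f)²) (J(f, Y) = 4*((345 + (-4 + f)²)*(-350 + f)) = 4*((-350 + f)*(345 + (-4 + f)²)) = 4*(-350 + f)*(345 + (-4 + f)²))
(-259589 - 396117)*(1457 + J(353, -323)) = (-259589 - 396117)*(1457 + (-505400 - 1432*353² + 4*353³ + 12644*353)) = -655706*(1457 + (-505400 - 1432*124609 + 4*43986977 + 4463332)) = -655706*(1457 + (-505400 - 178440088 + 175947908 + 4463332)) = -655706*(1457 + 1465752) = -655706*1467209 = -962057744554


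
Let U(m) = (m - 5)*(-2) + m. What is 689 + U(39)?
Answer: 660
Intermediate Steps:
U(m) = 10 - m (U(m) = (-5 + m)*(-2) + m = (10 - 2*m) + m = 10 - m)
689 + U(39) = 689 + (10 - 1*39) = 689 + (10 - 39) = 689 - 29 = 660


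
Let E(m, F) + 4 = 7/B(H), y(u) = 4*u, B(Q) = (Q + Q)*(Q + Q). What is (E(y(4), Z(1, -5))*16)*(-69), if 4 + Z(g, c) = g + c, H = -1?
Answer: 2484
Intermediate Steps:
B(Q) = 4*Q² (B(Q) = (2*Q)*(2*Q) = 4*Q²)
Z(g, c) = -4 + c + g (Z(g, c) = -4 + (g + c) = -4 + (c + g) = -4 + c + g)
E(m, F) = -9/4 (E(m, F) = -4 + 7/((4*(-1)²)) = -4 + 7/((4*1)) = -4 + 7/4 = -9/4)
(E(y(4), Z(1, -5))*16)*(-69) = -9/4*16*(-69) = -36*(-69) = 2484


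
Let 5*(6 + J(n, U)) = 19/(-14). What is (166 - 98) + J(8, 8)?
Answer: 4321/70 ≈ 61.729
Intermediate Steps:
J(n, U) = -439/70 (J(n, U) = -6 + (19/(-14))/5 = -6 + (19*(-1/14))/5 = -6 + (⅕)*(-19/14) = -6 - 19/70 = -439/70)
(166 - 98) + J(8, 8) = (166 - 98) - 439/70 = 68 - 439/70 = 4321/70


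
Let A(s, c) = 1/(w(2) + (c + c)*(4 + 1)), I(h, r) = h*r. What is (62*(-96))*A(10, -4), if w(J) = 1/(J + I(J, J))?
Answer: 35712/239 ≈ 149.42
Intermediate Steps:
w(J) = 1/(J + J**2) (w(J) = 1/(J + J*J) = 1/(J + J**2))
A(s, c) = 1/(1/6 + 10*c) (A(s, c) = 1/(1/(2*(1 + 2)) + (c + c)*(4 + 1)) = 1/((1/2)/3 + (2*c)*5) = 1/((1/2)*(1/3) + 10*c) = 1/(1/6 + 10*c))
(62*(-96))*A(10, -4) = (62*(-96))*(6/(1 + 60*(-4))) = -35712/(1 - 240) = -35712/(-239) = -35712*(-1)/239 = -5952*(-6/239) = 35712/239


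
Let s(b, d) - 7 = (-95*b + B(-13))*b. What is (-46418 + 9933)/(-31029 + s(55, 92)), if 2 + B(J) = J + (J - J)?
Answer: 36485/319222 ≈ 0.11429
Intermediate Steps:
B(J) = -2 + J (B(J) = -2 + (J + (J - J)) = -2 + (J + 0) = -2 + J)
s(b, d) = 7 + b*(-15 - 95*b) (s(b, d) = 7 + (-95*b + (-2 - 13))*b = 7 + (-95*b - 15)*b = 7 + (-15 - 95*b)*b = 7 + b*(-15 - 95*b))
(-46418 + 9933)/(-31029 + s(55, 92)) = (-46418 + 9933)/(-31029 + (7 - 95*55² - 15*55)) = -36485/(-31029 + (7 - 95*3025 - 825)) = -36485/(-31029 + (7 - 287375 - 825)) = -36485/(-31029 - 288193) = -36485/(-319222) = -36485*(-1/319222) = 36485/319222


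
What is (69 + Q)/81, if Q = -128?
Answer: -59/81 ≈ -0.72840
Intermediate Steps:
(69 + Q)/81 = (69 - 128)/81 = -59*1/81 = -59/81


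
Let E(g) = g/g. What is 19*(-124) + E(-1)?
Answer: -2355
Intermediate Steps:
E(g) = 1
19*(-124) + E(-1) = 19*(-124) + 1 = -2356 + 1 = -2355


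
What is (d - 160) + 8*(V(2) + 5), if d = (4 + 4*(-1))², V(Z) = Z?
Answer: -104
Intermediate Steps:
d = 0 (d = (4 - 4)² = 0² = 0)
(d - 160) + 8*(V(2) + 5) = (0 - 160) + 8*(2 + 5) = -160 + 8*7 = -160 + 56 = -104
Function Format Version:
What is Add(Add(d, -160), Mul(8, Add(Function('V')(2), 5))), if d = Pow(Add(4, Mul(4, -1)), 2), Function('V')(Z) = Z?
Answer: -104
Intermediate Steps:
d = 0 (d = Pow(Add(4, -4), 2) = Pow(0, 2) = 0)
Add(Add(d, -160), Mul(8, Add(Function('V')(2), 5))) = Add(Add(0, -160), Mul(8, Add(2, 5))) = Add(-160, Mul(8, 7)) = Add(-160, 56) = -104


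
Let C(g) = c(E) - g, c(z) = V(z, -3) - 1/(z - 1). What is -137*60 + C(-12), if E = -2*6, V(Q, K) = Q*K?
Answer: -106235/13 ≈ -8171.9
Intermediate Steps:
V(Q, K) = K*Q
E = -12
c(z) = -1/(-1 + z) - 3*z (c(z) = -3*z - 1/(z - 1) = -3*z - 1/(-1 + z) = -1/(-1 + z) - 3*z)
C(g) = 469/13 - g (C(g) = (-1 - 3*(-12)² + 3*(-12))/(-1 - 12) - g = (-1 - 3*144 - 36)/(-13) - g = -(-1 - 432 - 36)/13 - g = -1/13*(-469) - g = 469/13 - g)
-137*60 + C(-12) = -137*60 + (469/13 - 1*(-12)) = -8220 + (469/13 + 12) = -8220 + 625/13 = -106235/13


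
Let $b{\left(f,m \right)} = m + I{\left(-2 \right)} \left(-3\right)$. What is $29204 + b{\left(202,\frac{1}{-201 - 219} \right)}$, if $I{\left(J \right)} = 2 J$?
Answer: $\frac{12270719}{420} \approx 29216.0$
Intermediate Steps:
$b{\left(f,m \right)} = 12 + m$ ($b{\left(f,m \right)} = m + 2 \left(-2\right) \left(-3\right) = m - -12 = m + 12 = 12 + m$)
$29204 + b{\left(202,\frac{1}{-201 - 219} \right)} = 29204 + \left(12 + \frac{1}{-201 - 219}\right) = 29204 + \left(12 + \frac{1}{-420}\right) = 29204 + \left(12 - \frac{1}{420}\right) = 29204 + \frac{5039}{420} = \frac{12270719}{420}$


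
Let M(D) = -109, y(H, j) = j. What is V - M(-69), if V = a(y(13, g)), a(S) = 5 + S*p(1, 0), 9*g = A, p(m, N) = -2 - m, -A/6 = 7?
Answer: 128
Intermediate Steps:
A = -42 (A = -6*7 = -42)
g = -14/3 (g = (⅑)*(-42) = -14/3 ≈ -4.6667)
a(S) = 5 - 3*S (a(S) = 5 + S*(-2 - 1*1) = 5 + S*(-2 - 1) = 5 + S*(-3) = 5 - 3*S)
V = 19 (V = 5 - 3*(-14/3) = 5 + 14 = 19)
V - M(-69) = 19 - 1*(-109) = 19 + 109 = 128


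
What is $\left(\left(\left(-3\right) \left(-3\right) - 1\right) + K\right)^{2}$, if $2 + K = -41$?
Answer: $1225$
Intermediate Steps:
$K = -43$ ($K = -2 - 41 = -43$)
$\left(\left(\left(-3\right) \left(-3\right) - 1\right) + K\right)^{2} = \left(\left(\left(-3\right) \left(-3\right) - 1\right) - 43\right)^{2} = \left(\left(9 - 1\right) - 43\right)^{2} = \left(8 - 43\right)^{2} = \left(-35\right)^{2} = 1225$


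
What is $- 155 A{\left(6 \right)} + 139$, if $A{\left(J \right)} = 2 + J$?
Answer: $-1101$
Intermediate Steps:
$- 155 A{\left(6 \right)} + 139 = - 155 \left(2 + 6\right) + 139 = \left(-155\right) 8 + 139 = -1240 + 139 = -1101$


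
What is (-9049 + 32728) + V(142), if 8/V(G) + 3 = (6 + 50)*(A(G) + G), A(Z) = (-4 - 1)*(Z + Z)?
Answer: 1694729701/71571 ≈ 23679.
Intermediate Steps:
A(Z) = -10*Z
V(G) = 8/(-3 - 504*G) (V(G) = 8/(-3 + (6 + 50)*(-10*G + G)) = 8/(-3 + 56*(-9*G)) = 8/(-3 - 504*G))
(-9049 + 32728) + V(142) = (-9049 + 32728) + 8/(3*(-1 - 168*142)) = 23679 + 8/(3*(-1 - 23856)) = 23679 + (8/3)/(-23857) = 23679 + (8/3)*(-1/23857) = 23679 - 8/71571 = 1694729701/71571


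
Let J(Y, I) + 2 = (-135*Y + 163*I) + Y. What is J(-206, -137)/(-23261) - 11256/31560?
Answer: -2548682/4369745 ≈ -0.58326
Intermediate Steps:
J(Y, I) = -2 - 134*Y + 163*I (J(Y, I) = -2 + ((-135*Y + 163*I) + Y) = -2 + (-134*Y + 163*I) = -2 - 134*Y + 163*I)
J(-206, -137)/(-23261) - 11256/31560 = (-2 - 134*(-206) + 163*(-137))/(-23261) - 11256/31560 = (-2 + 27604 - 22331)*(-1/23261) - 11256*1/31560 = 5271*(-1/23261) - 469/1315 = -753/3323 - 469/1315 = -2548682/4369745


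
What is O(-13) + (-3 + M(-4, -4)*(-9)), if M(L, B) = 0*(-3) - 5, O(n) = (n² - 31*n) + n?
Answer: 601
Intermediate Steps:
O(n) = n² - 30*n
M(L, B) = -5 (M(L, B) = 0 - 5 = -5)
O(-13) + (-3 + M(-4, -4)*(-9)) = -13*(-30 - 13) + (-3 - 5*(-9)) = -13*(-43) + (-3 + 45) = 559 + 42 = 601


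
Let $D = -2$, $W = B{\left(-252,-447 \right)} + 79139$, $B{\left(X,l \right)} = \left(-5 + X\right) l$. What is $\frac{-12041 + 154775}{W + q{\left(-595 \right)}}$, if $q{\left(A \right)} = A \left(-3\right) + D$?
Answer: $\frac{47578}{65267} \approx 0.72898$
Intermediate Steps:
$B{\left(X,l \right)} = l \left(-5 + X\right)$
$W = 194018$ ($W = - 447 \left(-5 - 252\right) + 79139 = \left(-447\right) \left(-257\right) + 79139 = 114879 + 79139 = 194018$)
$q{\left(A \right)} = -2 - 3 A$ ($q{\left(A \right)} = A \left(-3\right) - 2 = - 3 A - 2 = -2 - 3 A$)
$\frac{-12041 + 154775}{W + q{\left(-595 \right)}} = \frac{-12041 + 154775}{194018 - -1783} = \frac{142734}{194018 + \left(-2 + 1785\right)} = \frac{142734}{194018 + 1783} = \frac{142734}{195801} = 142734 \cdot \frac{1}{195801} = \frac{47578}{65267}$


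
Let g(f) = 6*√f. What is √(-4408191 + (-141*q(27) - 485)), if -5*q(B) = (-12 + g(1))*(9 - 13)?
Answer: 2*I*√27549995/5 ≈ 2099.5*I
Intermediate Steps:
q(B) = -24/5 (q(B) = -(-12 + 6*√1)*(9 - 13)/5 = -(-12 + 6*1)*(-4)/5 = -(-12 + 6)*(-4)/5 = -(-6)*(-4)/5 = -⅕*24 = -24/5)
√(-4408191 + (-141*q(27) - 485)) = √(-4408191 + (-141*(-24/5) - 485)) = √(-4408191 + (3384/5 - 485)) = √(-4408191 + 959/5) = √(-22039996/5) = 2*I*√27549995/5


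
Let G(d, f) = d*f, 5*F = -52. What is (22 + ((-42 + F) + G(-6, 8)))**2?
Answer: 153664/25 ≈ 6146.6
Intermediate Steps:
F = -52/5 (F = (1/5)*(-52) = -52/5 ≈ -10.400)
(22 + ((-42 + F) + G(-6, 8)))**2 = (22 + ((-42 - 52/5) - 6*8))**2 = (22 + (-262/5 - 48))**2 = (22 - 502/5)**2 = (-392/5)**2 = 153664/25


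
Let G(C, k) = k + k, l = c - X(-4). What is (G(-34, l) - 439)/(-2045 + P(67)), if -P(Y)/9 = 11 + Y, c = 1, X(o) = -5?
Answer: 427/2747 ≈ 0.15544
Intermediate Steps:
l = 6 (l = 1 - 1*(-5) = 1 + 5 = 6)
G(C, k) = 2*k
P(Y) = -99 - 9*Y (P(Y) = -9*(11 + Y) = -99 - 9*Y)
(G(-34, l) - 439)/(-2045 + P(67)) = (2*6 - 439)/(-2045 + (-99 - 9*67)) = (12 - 439)/(-2045 + (-99 - 603)) = -427/(-2045 - 702) = -427/(-2747) = -427*(-1/2747) = 427/2747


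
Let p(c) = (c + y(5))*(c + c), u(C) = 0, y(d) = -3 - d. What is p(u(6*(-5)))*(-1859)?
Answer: 0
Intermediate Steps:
p(c) = 2*c*(-8 + c) (p(c) = (c + (-3 - 1*5))*(c + c) = (c + (-3 - 5))*(2*c) = (c - 8)*(2*c) = (-8 + c)*(2*c) = 2*c*(-8 + c))
p(u(6*(-5)))*(-1859) = (2*0*(-8 + 0))*(-1859) = (2*0*(-8))*(-1859) = 0*(-1859) = 0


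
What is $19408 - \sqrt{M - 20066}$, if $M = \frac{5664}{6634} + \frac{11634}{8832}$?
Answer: $19408 - \frac{i \sqrt{7473781656741747}}{610328} \approx 19408.0 - 141.65 i$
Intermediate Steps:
$M = \frac{10600367}{4882624}$ ($M = 5664 \cdot \frac{1}{6634} + 11634 \cdot \frac{1}{8832} = \frac{2832}{3317} + \frac{1939}{1472} = \frac{10600367}{4882624} \approx 2.171$)
$19408 - \sqrt{M - 20066} = 19408 - \sqrt{\frac{10600367}{4882624} - 20066} = 19408 - \sqrt{- \frac{97964132817}{4882624}} = 19408 - \frac{i \sqrt{7473781656741747}}{610328}$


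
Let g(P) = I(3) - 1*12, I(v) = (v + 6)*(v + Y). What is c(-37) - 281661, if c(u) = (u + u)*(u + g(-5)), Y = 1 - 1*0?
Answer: -280699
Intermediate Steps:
Y = 1 (Y = 1 + 0 = 1)
I(v) = (1 + v)*(6 + v) (I(v) = (v + 6)*(v + 1) = (6 + v)*(1 + v) = (1 + v)*(6 + v))
g(P) = 24 (g(P) = (6 + 3**2 + 7*3) - 1*12 = (6 + 9 + 21) - 12 = 36 - 12 = 24)
c(u) = 2*u*(24 + u) (c(u) = (u + u)*(u + 24) = (2*u)*(24 + u) = 2*u*(24 + u))
c(-37) - 281661 = 2*(-37)*(24 - 37) - 281661 = 2*(-37)*(-13) - 281661 = 962 - 281661 = -280699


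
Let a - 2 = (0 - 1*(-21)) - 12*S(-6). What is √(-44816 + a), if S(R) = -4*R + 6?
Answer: 3*I*√5017 ≈ 212.49*I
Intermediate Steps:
S(R) = 6 - 4*R
a = -337 (a = 2 + ((0 - 1*(-21)) - 12*(6 - 4*(-6))) = 2 + ((0 + 21) - 12*(6 + 24)) = 2 + (21 - 12*30) = 2 + (21 - 360) = 2 - 339 = -337)
√(-44816 + a) = √(-44816 - 337) = √(-45153) = 3*I*√5017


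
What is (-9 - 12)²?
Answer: 441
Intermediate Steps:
(-9 - 12)² = (-21)² = 441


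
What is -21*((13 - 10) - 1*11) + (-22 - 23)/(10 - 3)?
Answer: 1131/7 ≈ 161.57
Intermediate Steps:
-21*((13 - 10) - 1*11) + (-22 - 23)/(10 - 3) = -21*(3 - 11) - 45/7 = -21*(-8) - 45*⅐ = 168 - 45/7 = 1131/7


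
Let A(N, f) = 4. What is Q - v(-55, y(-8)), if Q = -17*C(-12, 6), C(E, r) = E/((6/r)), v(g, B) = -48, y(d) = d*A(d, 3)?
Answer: 252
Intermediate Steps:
y(d) = 4*d (y(d) = d*4 = 4*d)
C(E, r) = E*r/6 (C(E, r) = E*(r/6) = E*r/6)
Q = 204 (Q = -17*(-12)*6/6 = -17*(-12) = 204)
Q - v(-55, y(-8)) = 204 - 1*(-48) = 204 + 48 = 252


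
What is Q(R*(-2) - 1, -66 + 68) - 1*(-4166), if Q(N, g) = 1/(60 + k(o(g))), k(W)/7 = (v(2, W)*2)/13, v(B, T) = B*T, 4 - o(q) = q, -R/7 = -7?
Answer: 3482789/836 ≈ 4166.0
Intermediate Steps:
R = 49 (R = -7*(-7) = 49)
o(q) = 4 - q
k(W) = 28*W/13 (k(W) = 7*(((2*W)*2)/13) = 7*((4*W)*(1/13)) = 7*(4*W/13) = 28*W/13)
Q(N, g) = 1/(892/13 - 28*g/13) (Q(N, g) = 1/(60 + 28*(4 - g)/13) = 1/(60 + (112/13 - 28*g/13)) = 1/(892/13 - 28*g/13))
Q(R*(-2) - 1, -66 + 68) - 1*(-4166) = -13/(-892 + 28*(-66 + 68)) - 1*(-4166) = -13/(-892 + 28*2) + 4166 = -13/(-892 + 56) + 4166 = -13/(-836) + 4166 = -13*(-1/836) + 4166 = 13/836 + 4166 = 3482789/836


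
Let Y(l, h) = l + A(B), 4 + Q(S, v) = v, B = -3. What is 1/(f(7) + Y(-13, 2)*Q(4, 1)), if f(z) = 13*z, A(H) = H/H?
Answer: 1/127 ≈ 0.0078740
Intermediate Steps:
Q(S, v) = -4 + v
A(H) = 1
Y(l, h) = 1 + l (Y(l, h) = l + 1 = 1 + l)
1/(f(7) + Y(-13, 2)*Q(4, 1)) = 1/(13*7 + (1 - 13)*(-4 + 1)) = 1/(91 - 12*(-3)) = 1/(91 + 36) = 1/127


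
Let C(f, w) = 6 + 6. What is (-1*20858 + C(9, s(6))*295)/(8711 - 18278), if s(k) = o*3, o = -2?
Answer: 17318/9567 ≈ 1.8102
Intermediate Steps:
s(k) = -6 (s(k) = -2*3 = -6)
C(f, w) = 12
(-1*20858 + C(9, s(6))*295)/(8711 - 18278) = (-1*20858 + 12*295)/(8711 - 18278) = (-20858 + 3540)/(-9567) = -17318*(-1/9567) = 17318/9567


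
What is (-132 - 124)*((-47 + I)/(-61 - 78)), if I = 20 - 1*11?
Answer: -9728/139 ≈ -69.986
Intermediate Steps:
I = 9 (I = 20 - 11 = 9)
(-132 - 124)*((-47 + I)/(-61 - 78)) = (-132 - 124)*((-47 + 9)/(-61 - 78)) = -(-9728)/(-139) = -(-9728)*(-1)/139 = -256*38/139 = -9728/139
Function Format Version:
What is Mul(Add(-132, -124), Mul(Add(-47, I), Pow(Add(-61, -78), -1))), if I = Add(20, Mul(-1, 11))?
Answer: Rational(-9728, 139) ≈ -69.986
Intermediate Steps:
I = 9 (I = Add(20, -11) = 9)
Mul(Add(-132, -124), Mul(Add(-47, I), Pow(Add(-61, -78), -1))) = Mul(Add(-132, -124), Mul(Add(-47, 9), Pow(Add(-61, -78), -1))) = Mul(-256, Mul(-38, Pow(-139, -1))) = Mul(-256, Mul(-38, Rational(-1, 139))) = Mul(-256, Rational(38, 139)) = Rational(-9728, 139)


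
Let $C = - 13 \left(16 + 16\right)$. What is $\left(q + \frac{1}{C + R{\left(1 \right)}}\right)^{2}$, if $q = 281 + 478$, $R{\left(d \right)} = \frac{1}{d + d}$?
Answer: $\frac{397816548529}{690561} \approx 5.7608 \cdot 10^{5}$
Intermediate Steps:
$R{\left(d \right)} = \frac{1}{2 d}$
$C = -416$ ($C = \left(-13\right) 32 = -416$)
$q = 759$
$\left(q + \frac{1}{C + R{\left(1 \right)}}\right)^{2} = \left(759 + \frac{1}{-416 + \frac{1}{2 \cdot 1}}\right)^{2} = \left(759 + \frac{1}{-416 + \frac{1}{2} \cdot 1}\right)^{2} = \left(759 + \frac{1}{-416 + \frac{1}{2}}\right)^{2} = \left(759 + \frac{1}{- \frac{831}{2}}\right)^{2} = \left(759 - \frac{2}{831}\right)^{2} = \left(\frac{630727}{831}\right)^{2} = \frac{397816548529}{690561}$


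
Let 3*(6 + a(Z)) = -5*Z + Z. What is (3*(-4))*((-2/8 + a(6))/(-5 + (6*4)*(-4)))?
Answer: -171/101 ≈ -1.6931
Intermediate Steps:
a(Z) = -6 - 4*Z/3 (a(Z) = -6 + (-5*Z + Z)/3 = -6 + (-4*Z)/3 = -6 - 4*Z/3)
(3*(-4))*((-2/8 + a(6))/(-5 + (6*4)*(-4))) = (3*(-4))*((-2/8 + (-6 - 4/3*6))/(-5 + (6*4)*(-4))) = -12*(-2*1/8 + (-6 - 8))/(-5 + 24*(-4)) = -12*(-1/4 - 14)/(-5 - 96) = -(-171)/(-101) = -(-171)*(-1)/101 = -12*57/404 = -171/101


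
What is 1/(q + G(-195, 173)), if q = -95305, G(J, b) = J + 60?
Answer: -1/95440 ≈ -1.0478e-5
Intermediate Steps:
G(J, b) = 60 + J
1/(q + G(-195, 173)) = 1/(-95305 + (60 - 195)) = 1/(-95305 - 135) = 1/(-95440) = -1/95440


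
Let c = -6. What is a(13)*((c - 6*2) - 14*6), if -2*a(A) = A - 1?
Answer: 612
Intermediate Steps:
a(A) = ½ - A/2 (a(A) = -(A - 1)/2 = -(-1 + A)/2 = ½ - A/2)
a(13)*((c - 6*2) - 14*6) = (½ - ½*13)*((-6 - 6*2) - 14*6) = (½ - 13/2)*((-6 - 12) - 84) = -6*(-18 - 84) = -6*(-102) = 612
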